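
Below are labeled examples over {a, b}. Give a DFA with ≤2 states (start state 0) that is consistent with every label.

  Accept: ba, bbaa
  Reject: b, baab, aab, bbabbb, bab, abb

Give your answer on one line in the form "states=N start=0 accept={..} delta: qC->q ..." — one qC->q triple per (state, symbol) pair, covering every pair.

states=2 start=0 accept={0} delta: 0a->0 0b->1 1a->0 1b->1

Grow the machine one transition at a time. Run the examples from 0; the earliest place one falls off (shortest prefix, ties alphabetical) gets sent to the lowest-numbered state that keeps every Accept/Reject pair distinguishable — a pair clashes when both reach the same state with identical unread suffix — and to a fresh state only if none does.
a: 0a undefined. 0a->0: ok.
b: 0b undefined. 0b->0: no, ba/b meet in 0. Open state 1: 0b->1.
ba: 1a undefined. 1a->0: ok.
bb: 1b undefined. 1b->0: no, ba/abb meet in 0. 1b->1: ok.
All examples now run through 2 states with every (state, symbol) defined. Accept strings end in {0}, Reject strings end in {1}; accept={0}.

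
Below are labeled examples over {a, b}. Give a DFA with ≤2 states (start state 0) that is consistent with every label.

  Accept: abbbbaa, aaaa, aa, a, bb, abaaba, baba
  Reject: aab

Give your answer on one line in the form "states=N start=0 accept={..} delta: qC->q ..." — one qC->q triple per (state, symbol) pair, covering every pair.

Grow the machine one transition at a time. Run the examples from 0; the earliest place one falls off (shortest prefix, ties alphabetical) gets sent to the lowest-numbered state that keeps every Accept/Reject pair distinguishable — a pair clashes when both reach the same state with identical unread suffix — and to a fresh state only if none does.
a: 0a undefined. 0a->0: ok.
b: 0b undefined. 0b->0: no, abbbbaa/aab meet in 0. Open state 1: 0b->1.
ba: 1a undefined. 1a->0: ok.
bb: 1b undefined. 1b->0: ok.
All examples now run through 2 states with every (state, symbol) defined. Accept strings end in {0}, Reject strings end in {1}; accept={0}.

states=2 start=0 accept={0} delta: 0a->0 0b->1 1a->0 1b->0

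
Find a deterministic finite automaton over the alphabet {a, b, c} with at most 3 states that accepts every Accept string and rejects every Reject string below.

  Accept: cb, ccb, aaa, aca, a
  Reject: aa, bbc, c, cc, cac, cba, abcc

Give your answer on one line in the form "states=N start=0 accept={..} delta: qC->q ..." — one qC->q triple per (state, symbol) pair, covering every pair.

states=3 start=0 accept={1} delta: 0a->1 0b->0 0c->2 1a->0 1b->0 1c->0 2a->0 2b->1 2c->2

State merging on the prefix tree: take the shortest (then alphabetical) example prefix whose next move is undefined and point that move at state 0, else 1, else 2, ...; a target is out if some Accept/Reject pair would then sit in one state with the same input left (inseparable). If every existing state is out, open a new one.
a: 0a undefined. 0a->0: no, aaa/aa meet in 0. Open state 1: 0a->1.
b: 0b undefined. 0b->0: ok.
c: 0c undefined. 0c->0: no, cb/bbc meet in 0. 0c->1: no, a/bbc meet in 1. Open state 2: 0c->2.
aa: 1a undefined. 1a->0: ok.
ab: 1b undefined. 1b->0: ok.
ac: 1c undefined. 1c->0: ok.
ca: 2a undefined. 2a->0: ok.
cb: 2b undefined. 2b->0: no, cb/aa meet in 0. 2b->1: ok.
cc: 2c undefined. 2c->0: no, ccb/aa meet in 0. 2c->1: no, cb/cc meet in 1. 2c->2: ok.
All examples now run through 3 states with every (state, symbol) defined. Accept strings end in {1}, Reject strings end in {0,2}; accept={1}.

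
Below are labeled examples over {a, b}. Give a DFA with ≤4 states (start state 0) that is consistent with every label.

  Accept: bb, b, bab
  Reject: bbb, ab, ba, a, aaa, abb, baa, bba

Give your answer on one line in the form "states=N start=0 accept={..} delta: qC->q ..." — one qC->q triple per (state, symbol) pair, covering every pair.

states=4 start=0 accept={2,3} delta: 0a->1 0b->2 1a->0 1b->1 2a->0 2b->3 3a->0 3b->0

State merging on the prefix tree: take the shortest (then alphabetical) example prefix whose next move is undefined and point that move at state 0, else 1, else 2, ...; a target is out if some Accept/Reject pair would then sit in one state with the same input left (inseparable). If every existing state is out, open a new one.
a: 0a undefined. 0a->0: no, bb/abb meet in 0 with "bb" left. Open state 1: 0a->1.
b: 0b undefined. 0b->0: no, bb/bbb meet in 0. 0b->1: no, bb/ab meet in 1 with "b" left. Open state 2: 0b->2.
aa: 1a undefined. 1a->0: ok.
ab: 1b undefined. 1b->0: no, b/abb meet in 2. 1b->1: ok.
ba: 2a undefined. 2a->0: ok.
bb: 2b undefined. 2b->0: no, bb/ba meet in 0. 2b->1: no, bb/bbb meet in 1. 2b->2: no, bb/bbb meet in 2. Open state 3: 2b->3.
bba: 3a undefined. 3a->0: ok.
bbb: 3b undefined. 3b->0: ok.
All examples now run through 4 states with every (state, symbol) defined. Accept strings end in {2,3}, Reject strings end in {0,1}; accept={2,3}.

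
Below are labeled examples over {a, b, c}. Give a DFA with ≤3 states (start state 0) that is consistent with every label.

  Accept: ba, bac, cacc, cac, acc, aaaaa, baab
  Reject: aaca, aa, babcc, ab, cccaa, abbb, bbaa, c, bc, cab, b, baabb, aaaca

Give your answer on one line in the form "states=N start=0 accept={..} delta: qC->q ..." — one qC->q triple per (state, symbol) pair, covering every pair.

states=3 start=0 accept={1} delta: 0a->1 0b->0 0c->0 1a->2 1b->0 1c->1 2a->1 2b->1 2c->1

Fold the examples into a partial DFA from state 0: repeatedly fix the first undefined (state, symbol) met by the shortest-then-alphabetical prefix, trying targets in increasing order and rejecting any under which an Accept and a Reject string meet in one state with the same remainder; add a state when all current targets are rejected. Accepting states are where Accept strings end.
a: 0a undefined. 0a->0: no, aaaaa/aa meet in 0. Open state 1: 0a->1.
b: 0b undefined. 0b->0: ok.
c: 0c undefined. 0c->0: ok.
aa: 1a undefined. 1a->0: no, ba/aaca meet in 1. 1a->1: no, ba/aa meet in 1. Open state 2: 1a->2.
ab: 1b undefined. 1b->0: ok.
ac: 1c undefined. 1c->0: no, bac/babcc meet in 0. 1c->1: ok.
aaa: 2a undefined. 2a->0: no, ba/aaaca meet in 1. 2a->1: ok.
aac: 2c undefined. 2c->0: no, ba/aaca meet in 1. 2c->1: ok.
baab: 2b undefined. 2b->0: no, baab/babcc meet in 0. 2b->1: ok.
All examples now run through 3 states with every (state, symbol) defined. Accept strings end in {1}, Reject strings end in {0,2}; accept={1}.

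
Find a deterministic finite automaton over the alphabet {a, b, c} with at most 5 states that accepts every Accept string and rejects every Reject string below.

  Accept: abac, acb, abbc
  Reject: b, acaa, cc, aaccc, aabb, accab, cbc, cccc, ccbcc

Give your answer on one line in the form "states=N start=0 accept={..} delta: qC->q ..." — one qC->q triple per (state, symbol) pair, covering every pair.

states=3 start=0 accept={1} delta: 0a->0 0b->0 0c->1 1a->0 1b->1 1c->2 2a->0 2b->0 2c->2

Grow the machine one transition at a time. Run the examples from 0; the earliest place one falls off (shortest prefix, ties alphabetical) gets sent to the lowest-numbered state that keeps every Accept/Reject pair distinguishable — a pair clashes when both reach the same state with identical unread suffix — and to a fresh state only if none does.
a: 0a undefined. 0a->0: ok.
b: 0b undefined. 0b->0: ok.
c: 0c undefined. 0c->0: no, abac/b meet in 0. Open state 1: 0c->1.
cb: 1b undefined. 1b->0: no, abac/cbc meet in 1. 1b->1: ok.
cc: 1c undefined. 1c->0: no, abac/aaccc meet in 1. 1c->1: no, abac/cc meet in 1. Open state 2: 1c->2.
aca: 1a undefined. 1a->0: ok.
ccb: 2b undefined. 2b->0: ok.
ccc: 2c undefined. 2c->0: no, abac/cccc meet in 1. 2c->1: no, abac/aaccc meet in 1. 2c->2: ok.
acca: 2a undefined. 2a->0: ok.
All examples now run through 3 states with every (state, symbol) defined. Accept strings end in {1}, Reject strings end in {0,2}; accept={1}.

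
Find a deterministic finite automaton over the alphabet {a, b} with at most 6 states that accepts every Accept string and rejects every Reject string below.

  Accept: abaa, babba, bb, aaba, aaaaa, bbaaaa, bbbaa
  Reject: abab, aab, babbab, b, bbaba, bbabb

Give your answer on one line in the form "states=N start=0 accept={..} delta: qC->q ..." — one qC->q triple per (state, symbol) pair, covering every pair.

states=4 start=0 accept={0,2} delta: 0a->0 0b->1 1a->0 1b->2 2a->2 2b->3 3a->1 3b->1

State merging on the prefix tree: take the shortest (then alphabetical) example prefix whose next move is undefined and point that move at state 0, else 1, else 2, ...; a target is out if some Accept/Reject pair would then sit in one state with the same input left (inseparable). If every existing state is out, open a new one.
a: 0a undefined. 0a->0: ok.
b: 0b undefined. 0b->0: no, abaa/abab meet in 0. Open state 1: 0b->1.
ba: 1a undefined. 1a->0: ok.
bb: 1b undefined. 1b->0: no, abaa/bbaba meet in 0. 1b->1: no, abaa/bbaba meet in 0. Open state 2: 1b->2.
bba: 2a undefined. 2a->0: no, abaa/bbaba meet in 0. 2a->1: no, babba/abab meet in 1. 2a->2: ok.
bbb: 2b undefined. 2b->0: no, abaa/babbab meet in 0. 2b->1: no, abaa/bbaba meet in 0. 2b->2: no, babba/babbab meet in 2. Open state 3: 2b->3.
bbba: 3a undefined. 3a->0: no, abaa/bbaba meet in 0. 3a->1: ok.
bbabb: 3b undefined. 3b->0: no, abaa/bbabb meet in 0. 3b->1: ok.
All examples now run through 4 states with every (state, symbol) defined. Accept strings end in {0,2}, Reject strings end in {1,3}; accept={0,2}.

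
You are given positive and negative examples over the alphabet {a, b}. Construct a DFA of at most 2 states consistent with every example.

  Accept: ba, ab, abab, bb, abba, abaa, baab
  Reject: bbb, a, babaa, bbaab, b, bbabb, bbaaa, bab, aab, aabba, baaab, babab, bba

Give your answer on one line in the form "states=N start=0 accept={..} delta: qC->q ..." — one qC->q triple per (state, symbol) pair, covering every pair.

states=2 start=0 accept={0} delta: 0a->1 0b->1 1a->0 1b->0

Fold the examples into a partial DFA from state 0: repeatedly fix the first undefined (state, symbol) met by the shortest-then-alphabetical prefix, trying targets in increasing order and rejecting any under which an Accept and a Reject string meet in one state with the same remainder; add a state when all current targets are rejected. Accepting states are where Accept strings end.
a: 0a undefined. 0a->0: no, ab/b meet in 0 with "b" left. Open state 1: 0a->1.
b: 0b undefined. 0b->0: no, ba/a meet in 1. 0b->1: ok.
aa: 1a undefined. 1a->0: ok.
ab: 1b undefined. 1b->0: ok.
All examples now run through 2 states with every (state, symbol) defined. Accept strings end in {0}, Reject strings end in {1}; accept={0}.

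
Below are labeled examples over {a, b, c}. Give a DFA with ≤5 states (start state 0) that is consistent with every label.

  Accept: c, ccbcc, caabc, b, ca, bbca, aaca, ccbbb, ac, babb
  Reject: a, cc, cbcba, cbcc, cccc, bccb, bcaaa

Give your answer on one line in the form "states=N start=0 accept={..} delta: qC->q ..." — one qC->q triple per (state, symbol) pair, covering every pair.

State merging on the prefix tree: take the shortest (then alphabetical) example prefix whose next move is undefined and point that move at state 0, else 1, else 2, ...; a target is out if some Accept/Reject pair would then sit in one state with the same input left (inseparable). If every existing state is out, open a new one.
a: 0a undefined. 0a->0: ok.
b: 0b undefined. 0b->0: no, b/a meet in 0. Open state 1: 0b->1.
c: 0c undefined. 0c->0: no, c/a meet in 0. 0c->1: ok.
ba: 1a undefined. 1a->0: no, caabc/cc meet in 1 with "c" left. 1a->1: ok.
bb: 1b undefined. 1b->0: ok.
bc: 1c undefined. 1c->0: ok.
All examples now run through 2 states with every (state, symbol) defined. Accept strings end in {1}, Reject strings end in {0}; accept={1}.

states=2 start=0 accept={1} delta: 0a->0 0b->1 0c->1 1a->1 1b->0 1c->0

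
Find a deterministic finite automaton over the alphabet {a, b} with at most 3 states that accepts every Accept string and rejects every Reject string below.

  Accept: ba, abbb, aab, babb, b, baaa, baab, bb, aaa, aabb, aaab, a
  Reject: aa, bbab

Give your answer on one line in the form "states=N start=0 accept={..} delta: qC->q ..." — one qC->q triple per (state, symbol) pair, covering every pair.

states=3 start=0 accept={0,1} delta: 0a->1 0b->0 1a->2 1b->2 2a->0 2b->0

Grow the machine one transition at a time. Run the examples from 0; the earliest place one falls off (shortest prefix, ties alphabetical) gets sent to the lowest-numbered state that keeps every Accept/Reject pair distinguishable — a pair clashes when both reach the same state with identical unread suffix — and to a fresh state only if none does.
a: 0a undefined. 0a->0: no, aaa/aa meet in 0. Open state 1: 0a->1.
b: 0b undefined. 0b->0: ok.
aa: 1a undefined. 1a->0: no, aab/aa meet in 0. 1a->1: no, ba/aa meet in 1. Open state 2: 1a->2.
ab: 1b undefined. 1b->0: no, abbb/bbab meet in 0. 1b->1: no, ba/bbab meet in 1. 1b->2: ok.
aaa: 2a undefined. 2a->0: ok.
aab: 2b undefined. 2b->0: ok.
All examples now run through 3 states with every (state, symbol) defined. Accept strings end in {0,1}, Reject strings end in {2}; accept={0,1}.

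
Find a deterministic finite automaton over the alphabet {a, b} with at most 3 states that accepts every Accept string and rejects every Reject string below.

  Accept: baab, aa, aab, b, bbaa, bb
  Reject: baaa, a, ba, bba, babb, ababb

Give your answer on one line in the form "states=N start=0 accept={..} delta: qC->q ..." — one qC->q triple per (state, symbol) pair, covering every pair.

State merging on the prefix tree: take the shortest (then alphabetical) example prefix whose next move is undefined and point that move at state 0, else 1, else 2, ...; a target is out if some Accept/Reject pair would then sit in one state with the same input left (inseparable). If every existing state is out, open a new one.
a: 0a undefined. 0a->0: no, aa/a meet in 0. Open state 1: 0a->1.
b: 0b undefined. 0b->0: ok.
aa: 1a undefined. 1a->0: ok.
ab: 1b undefined. 1b->0: no, baab/babb meet in 0. 1b->1: no, baab/ababb meet in 0. Open state 2: 1b->2.
aba: 2a undefined. 2a->0: no, baab/ababb meet in 0. 2a->1: ok.
babb: 2b undefined. 2b->0: no, baab/babb meet in 0. 2b->1: ok.
All examples now run through 3 states with every (state, symbol) defined. Accept strings end in {0}, Reject strings end in {1}; accept={0}.

states=3 start=0 accept={0} delta: 0a->1 0b->0 1a->0 1b->2 2a->1 2b->1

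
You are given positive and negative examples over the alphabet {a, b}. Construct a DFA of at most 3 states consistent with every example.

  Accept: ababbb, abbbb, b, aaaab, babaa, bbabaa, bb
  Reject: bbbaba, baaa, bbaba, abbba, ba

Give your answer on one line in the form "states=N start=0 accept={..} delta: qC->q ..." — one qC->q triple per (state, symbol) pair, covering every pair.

states=3 start=0 accept={0,1} delta: 0a->0 0b->1 1a->2 1b->0 2a->1 2b->1

State merging on the prefix tree: take the shortest (then alphabetical) example prefix whose next move is undefined and point that move at state 0, else 1, else 2, ...; a target is out if some Accept/Reject pair would then sit in one state with the same input left (inseparable). If every existing state is out, open a new one.
a: 0a undefined. 0a->0: ok.
b: 0b undefined. 0b->0: no, ababbb/bbbaba meet in 0. Open state 1: 0b->1.
ba: 1a undefined. 1a->0: no, babaa/baaa meet in 0. 1a->1: no, b/baaa meet in 1. Open state 2: 1a->2.
bb: 1b undefined. 1b->0: ok.
baa: 2a undefined. 2a->0: no, abbbb/baaa meet in 0. 2a->1: ok.
bab: 2b undefined. 2b->0: no, ababbb/bbbaba meet in 0. 2b->1: ok.
All examples now run through 3 states with every (state, symbol) defined. Accept strings end in {0,1}, Reject strings end in {2}; accept={0,1}.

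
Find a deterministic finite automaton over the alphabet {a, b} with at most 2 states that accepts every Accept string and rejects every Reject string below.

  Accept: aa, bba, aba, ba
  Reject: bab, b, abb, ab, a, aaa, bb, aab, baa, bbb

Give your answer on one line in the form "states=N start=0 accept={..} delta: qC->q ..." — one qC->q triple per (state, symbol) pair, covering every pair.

Fold the examples into a partial DFA from state 0: repeatedly fix the first undefined (state, symbol) met by the shortest-then-alphabetical prefix, trying targets in increasing order and rejecting any under which an Accept and a Reject string meet in one state with the same remainder; add a state when all current targets are rejected. Accepting states are where Accept strings end.
a: 0a undefined. 0a->0: no, aa/a meet in 0. Open state 1: 0a->1.
b: 0b undefined. 0b->0: no, aa/baa meet in 1 with "a" left. 0b->1: ok.
aa: 1a undefined. 1a->0: ok.
ab: 1b undefined. 1b->0: no, aa/ab meet in 0. 1b->1: ok.
All examples now run through 2 states with every (state, symbol) defined. Accept strings end in {0}, Reject strings end in {1}; accept={0}.

states=2 start=0 accept={0} delta: 0a->1 0b->1 1a->0 1b->1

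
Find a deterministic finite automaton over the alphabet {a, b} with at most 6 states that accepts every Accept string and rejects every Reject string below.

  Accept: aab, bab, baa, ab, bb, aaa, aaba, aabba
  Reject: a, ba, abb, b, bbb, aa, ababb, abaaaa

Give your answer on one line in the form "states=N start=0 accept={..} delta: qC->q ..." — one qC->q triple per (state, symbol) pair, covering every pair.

Fold the examples into a partial DFA from state 0: repeatedly fix the first undefined (state, symbol) met by the shortest-then-alphabetical prefix, trying targets in increasing order and rejecting any under which an Accept and a Reject string meet in one state with the same remainder; add a state when all current targets are rejected. Accepting states are where Accept strings end.
a: 0a undefined. 0a->0: no, aab/b meet in 0 with "b" left. Open state 1: 0a->1.
b: 0b undefined. 0b->0: no, baa/aa meet in 1 with "a" left. 0b->1: ok.
aa: 1a undefined. 1a->0: no, aab/a meet in 1. 1a->1: no, baa/a meet in 1. Open state 2: 1a->2.
ab: 1b undefined. 1b->0: ok.
aaa: 2a undefined. 2a->0: ok.
aab: 2b undefined. 2b->0: no, aaba/a meet in 1. 2b->1: no, aab/a meet in 1. 2b->2: no, aab/ba meet in 2. Open state 3: 2b->3.
aaba: 3a undefined. 3a->0: ok.
aabb: 3b undefined. 3b->0: no, aabba/a meet in 1. 3b->1: no, aabba/ba meet in 2. 3b->2: ok.
All examples now run through 4 states with every (state, symbol) defined. Accept strings end in {0,3}, Reject strings end in {1,2}; accept={0,3}.

states=4 start=0 accept={0,3} delta: 0a->1 0b->1 1a->2 1b->0 2a->0 2b->3 3a->0 3b->2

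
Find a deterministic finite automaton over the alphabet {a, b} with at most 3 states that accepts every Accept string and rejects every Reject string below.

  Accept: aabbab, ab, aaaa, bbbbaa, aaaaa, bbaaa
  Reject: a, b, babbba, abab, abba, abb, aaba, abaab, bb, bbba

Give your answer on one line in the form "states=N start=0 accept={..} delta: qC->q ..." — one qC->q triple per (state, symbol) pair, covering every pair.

states=3 start=0 accept={2} delta: 0a->1 0b->0 1a->2 1b->2 2a->2 2b->0

Grow the machine one transition at a time. Run the examples from 0; the earliest place one falls off (shortest prefix, ties alphabetical) gets sent to the lowest-numbered state that keeps every Accept/Reject pair distinguishable — a pair clashes when both reach the same state with identical unread suffix — and to a fresh state only if none does.
a: 0a undefined. 0a->0: no, ab/b meet in 0 with "b" left. Open state 1: 0a->1.
b: 0b undefined. 0b->0: ok.
aa: 1a undefined. 1a->0: no, aaaa/b meet in 0. 1a->1: no, aaaa/a meet in 1. Open state 2: 1a->2.
ab: 1b undefined. 1b->0: no, ab/b meet in 0. 1b->1: no, ab/a meet in 1. 1b->2: ok.
aaa: 2a undefined. 2a->0: no, ab/abaab meet in 2. 2a->1: no, ab/abab meet in 2. 2a->2: ok.
aab: 2b undefined. 2b->0: ok.
All examples now run through 3 states with every (state, symbol) defined. Accept strings end in {2}, Reject strings end in {0,1}; accept={2}.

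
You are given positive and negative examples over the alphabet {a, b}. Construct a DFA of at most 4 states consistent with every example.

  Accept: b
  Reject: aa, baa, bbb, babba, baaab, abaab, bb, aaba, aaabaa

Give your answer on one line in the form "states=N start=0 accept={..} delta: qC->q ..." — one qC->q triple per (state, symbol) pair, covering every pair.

Fold the examples into a partial DFA from state 0: repeatedly fix the first undefined (state, symbol) met by the shortest-then-alphabetical prefix, trying targets in increasing order and rejecting any under which an Accept and a Reject string meet in one state with the same remainder; add a state when all current targets are rejected. Accepting states are where Accept strings end.
a: 0a undefined. 0a->0: ok.
b: 0b undefined. 0b->0: no, b/aa meet in 0. Open state 1: 0b->1.
ba: 1a undefined. 1a->0: no, b/baaab meet in 1. 1a->1: no, b/baa meet in 1. Open state 2: 1a->2.
bb: 1b undefined. 1b->0: no, b/bbb meet in 1. 1b->1: no, b/bbb meet in 1. 1b->2: ok.
baa: 2a undefined. 2a->0: no, b/baaab meet in 1. 2a->1: no, b/baa meet in 1. 2a->2: ok.
bab: 2b undefined. 2b->0: ok.
All examples now run through 3 states with every (state, symbol) defined. Accept strings end in {1}, Reject strings end in {0,2}; accept={1}.

states=3 start=0 accept={1} delta: 0a->0 0b->1 1a->2 1b->2 2a->2 2b->0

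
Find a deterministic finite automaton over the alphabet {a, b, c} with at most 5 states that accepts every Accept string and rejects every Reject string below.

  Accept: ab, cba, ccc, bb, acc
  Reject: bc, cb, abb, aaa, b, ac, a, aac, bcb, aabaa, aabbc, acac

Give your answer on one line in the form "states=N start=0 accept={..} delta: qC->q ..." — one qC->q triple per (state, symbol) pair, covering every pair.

states=4 start=0 accept={0,2} delta: 0a->1 0b->1 0c->0 1a->2 1b->0 1c->3 2a->1 2b->3 2c->1 3a->2 3b->1 3c->0

State merging on the prefix tree: take the shortest (then alphabetical) example prefix whose next move is undefined and point that move at state 0, else 1, else 2, ...; a target is out if some Accept/Reject pair would then sit in one state with the same input left (inseparable). If every existing state is out, open a new one.
a: 0a undefined. 0a->0: no, ab/b meet in 0 with "b" left. Open state 1: 0a->1.
b: 0b undefined. 0b->0: no, bb/b meet in 0. 0b->1: ok.
c: 0c undefined. 0c->0: ok.
aa: 1a undefined. 1a->0: no, cba/aac meet in 0. 1a->1: no, cba/cb meet in 1. Open state 2: 1a->2.
ab: 1b undefined. 1b->0: ok.
ac: 1c undefined. 1c->0: no, ab/bc meet in 0. 1c->1: no, ab/bcb meet in 0. 1c->2: no, cba/bc meet in 2. Open state 3: 1c->3.
aaa: 2a undefined. 2a->0: no, ab/aaa meet in 0. 2a->1: ok.
aab: 2b undefined. 2b->0: no, cba/aabaa meet in 2. 2b->1: no, ab/aabbc meet in 0. 2b->2: no, cba/aabaa meet in 2. 2b->3: ok.
aac: 2c undefined. 2c->0: no, ab/aac meet in 0. 2c->1: ok.
aca: 3a undefined. 3a->0: no, ab/acac meet in 0. 3a->1: no, cba/aabaa meet in 2. 3a->2: ok.
acc: 3c undefined. 3c->0: ok.
bcb: 3b undefined. 3b->0: no, ab/bcb meet in 0. 3b->1: ok.
All examples now run through 4 states with every (state, symbol) defined. Accept strings end in {0,2}, Reject strings end in {1,3}; accept={0,2}.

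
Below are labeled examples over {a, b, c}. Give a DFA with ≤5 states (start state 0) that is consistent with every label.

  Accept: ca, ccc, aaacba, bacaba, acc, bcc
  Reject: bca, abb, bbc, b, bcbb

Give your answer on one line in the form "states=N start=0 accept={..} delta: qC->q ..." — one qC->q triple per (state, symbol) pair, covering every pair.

Fold the examples into a partial DFA from state 0: repeatedly fix the first undefined (state, symbol) met by the shortest-then-alphabetical prefix, trying targets in increasing order and rejecting any under which an Accept and a Reject string meet in one state with the same remainder; add a state when all current targets are rejected. Accepting states are where Accept strings end.
a: 0a undefined. 0a->0: ok.
b: 0b undefined. 0b->0: no, ca/bca meet in 0 with "ca" left. Open state 1: 0b->1.
c: 0c undefined. 0c->0: ok.
ba: 1a undefined. 1a->0: ok.
bb: 1b undefined. 1b->0: no, ca/abb meet in 0. 1b->1: ok.
bc: 1c undefined. 1c->0: no, ca/bca meet in 0. 1c->1: no, ca/bca meet in 0. Open state 2: 1c->2.
bca: 2a undefined. 2a->0: no, ca/bca meet in 0. 2a->1: ok.
bcb: 2b undefined. 2b->0: ok.
bcc: 2c undefined. 2c->0: ok.
All examples now run through 3 states with every (state, symbol) defined. Accept strings end in {0}, Reject strings end in {1,2}; accept={0}.

states=3 start=0 accept={0} delta: 0a->0 0b->1 0c->0 1a->0 1b->1 1c->2 2a->1 2b->0 2c->0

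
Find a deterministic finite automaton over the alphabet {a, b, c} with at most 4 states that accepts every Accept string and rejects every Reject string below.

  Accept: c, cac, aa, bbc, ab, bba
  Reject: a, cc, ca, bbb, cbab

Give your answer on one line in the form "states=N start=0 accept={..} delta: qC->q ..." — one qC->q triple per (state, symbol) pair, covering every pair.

states=4 start=0 accept={0,2,3} delta: 0a->1 0b->1 0c->2 1a->0 1b->3 1c->0 2a->1 2b->1 2c->1 3a->0 3b->1 3c->0

Fold the examples into a partial DFA from state 0: repeatedly fix the first undefined (state, symbol) met by the shortest-then-alphabetical prefix, trying targets in increasing order and rejecting any under which an Accept and a Reject string meet in one state with the same remainder; add a state when all current targets are rejected. Accepting states are where Accept strings end.
a: 0a undefined. 0a->0: no, aa/a meet in 0. Open state 1: 0a->1.
b: 0b undefined. 0b->0: no, bba/a meet in 1. 0b->1: ok.
c: 0c undefined. 0c->0: no, c/cc meet in 0. 0c->1: no, c/a meet in 1. Open state 2: 0c->2.
aa: 1a undefined. 1a->0: ok.
ab: 1b undefined. 1b->0: no, bba/a meet in 1. 1b->1: no, ab/a meet in 1. 1b->2: no, bbc/cc meet in 2 with "c" left. Open state 3: 1b->3.
ca: 2a undefined. 2a->0: no, aa/ca meet in 0. 2a->1: ok.
cb: 2b undefined. 2b->0: no, ab/cbab meet in 3. 2b->1: ok.
cc: 2c undefined. 2c->0: no, aa/cc meet in 0. 2c->1: ok.
bba: 3a undefined. 3a->0: ok.
bbb: 3b undefined. 3b->0: no, aa/bbb meet in 0. 3b->1: ok.
bbc: 3c undefined. 3c->0: ok.
cac: 1c undefined. 1c->0: ok.
All examples now run through 4 states with every (state, symbol) defined. Accept strings end in {0,2,3}, Reject strings end in {1}; accept={0,2,3}.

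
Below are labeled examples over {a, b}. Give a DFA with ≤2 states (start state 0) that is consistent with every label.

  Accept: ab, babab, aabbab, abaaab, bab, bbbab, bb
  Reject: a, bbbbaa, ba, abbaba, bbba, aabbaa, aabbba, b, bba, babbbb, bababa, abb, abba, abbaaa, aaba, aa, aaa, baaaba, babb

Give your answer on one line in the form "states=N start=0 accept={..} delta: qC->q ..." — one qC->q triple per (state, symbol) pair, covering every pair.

states=2 start=0 accept={0} delta: 0a->1 0b->1 1a->1 1b->0

State merging on the prefix tree: take the shortest (then alphabetical) example prefix whose next move is undefined and point that move at state 0, else 1, else 2, ...; a target is out if some Accept/Reject pair would then sit in one state with the same input left (inseparable). If every existing state is out, open a new one.
a: 0a undefined. 0a->0: no, ab/b meet in 0 with "b" left. Open state 1: 0a->1.
b: 0b undefined. 0b->0: no, bb/b meet in 0. 0b->1: ok.
aa: 1a undefined. 1a->0: no, ab/babb meet in 1 with "b" left. 1a->1: ok.
ab: 1b undefined. 1b->0: ok.
All examples now run through 2 states with every (state, symbol) defined. Accept strings end in {0}, Reject strings end in {1}; accept={0}.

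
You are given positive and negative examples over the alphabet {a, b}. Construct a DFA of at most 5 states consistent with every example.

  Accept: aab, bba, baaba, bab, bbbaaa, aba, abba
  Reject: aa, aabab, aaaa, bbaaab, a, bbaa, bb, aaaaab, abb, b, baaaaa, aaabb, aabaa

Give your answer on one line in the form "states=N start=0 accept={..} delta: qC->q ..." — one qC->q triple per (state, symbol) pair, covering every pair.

states=5 start=0 accept={0,4} delta: 0a->1 0b->1 1a->2 1b->3 2a->1 2b->0 3a->4 3b->3 4a->3 4b->1

Grow the machine one transition at a time. Run the examples from 0; the earliest place one falls off (shortest prefix, ties alphabetical) gets sent to the lowest-numbered state that keeps every Accept/Reject pair distinguishable — a pair clashes when both reach the same state with identical unread suffix — and to a fresh state only if none does.
a: 0a undefined. 0a->0: no, aab/aaaaab meet in 0 with "b" left. Open state 1: 0a->1.
b: 0b undefined. 0b->0: no, bba/a meet in 1. 0b->1: ok.
aa: 1a undefined. 1a->0: no, aab/aabab meet in 1. 1a->1: no, aab/bb meet in 1 with "b" left. Open state 2: 1a->2.
ab: 1b undefined. 1b->0: no, bba/a meet in 1. 1b->1: no, bba/aa meet in 2. 1b->2: no, aab/abb meet in 2 with "b" left. Open state 3: 1b->3.
aaa: 2a undefined. 2a->0: no, aab/aaaaab meet in 2 with "b" left. 2a->1: ok.
aab: 2b undefined. 2b->0: ok.
aba: 3a undefined. 3a->0: no, aab/bbaaab meet in 0. 3a->1: no, bba/a meet in 1. 3a->2: no, aab/bbaaab meet in 0. 3a->3: no, bba/aabab meet in 3. Open state 4: 3a->4.
abb: 3b undefined. 3b->0: no, aab/abb meet in 0. 3b->1: no, bbbaaa/aa meet in 2. 3b->2: no, bbbaaa/a meet in 1. 3b->3: ok.
bbaa: 4a undefined. 4a->0: no, aab/bbaa meet in 0. 4a->1: no, aab/bbaaab meet in 0. 4a->2: no, bbbaaa/a meet in 1. 4a->3: ok.
bbaaab: 4b undefined. 4b->0: no, aab/bbaaab meet in 0. 4b->1: ok.
All examples now run through 5 states with every (state, symbol) defined. Accept strings end in {0,4}, Reject strings end in {1,2,3}; accept={0,4}.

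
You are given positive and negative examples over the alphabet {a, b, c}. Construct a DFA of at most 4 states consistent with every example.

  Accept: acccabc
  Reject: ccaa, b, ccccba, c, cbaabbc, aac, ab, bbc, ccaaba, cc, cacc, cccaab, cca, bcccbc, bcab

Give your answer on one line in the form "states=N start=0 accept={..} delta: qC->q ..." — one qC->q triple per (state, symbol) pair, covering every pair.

Grow the machine one transition at a time. Run the examples from 0; the earliest place one falls off (shortest prefix, ties alphabetical) gets sent to the lowest-numbered state that keeps every Accept/Reject pair distinguishable — a pair clashes when both reach the same state with identical unread suffix — and to a fresh state only if none does.
a: 0a undefined. 0a->0: ok.
b: 0b undefined. 0b->0: ok.
c: 0c undefined. 0c->0: no, acccabc/ccaa meet in 0. Open state 1: 0c->1.
ca: 1a undefined. 1a->0: ok.
cb: 1b undefined. 1b->0: ok.
cc: 1c undefined. 1c->0: no, acccabc/c meet in 1. 1c->1: no, acccabc/c meet in 1. Open state 2: 1c->2.
cca: 2a undefined. 2a->0: ok.
ccc: 2c undefined. 2c->0: no, acccabc/c meet in 1. 2c->1: no, acccabc/c meet in 1. 2c->2: no, acccabc/c meet in 1. Open state 3: 2c->3.
ccca: 3a undefined. 3a->0: no, acccabc/c meet in 1. 3a->1: no, acccabc/c meet in 1. 3a->2: ok.
cccc: 3c undefined. 3c->0: ok.
bcccb: 3b undefined. 3b->0: ok.
acccab: 2b undefined. 2b->0: no, acccabc/c meet in 1. 2b->1: no, acccabc/cc meet in 2. 2b->2: ok.
All examples now run through 4 states with every (state, symbol) defined. Accept strings end in {3}, Reject strings end in {0,1,2}; accept={3}.

states=4 start=0 accept={3} delta: 0a->0 0b->0 0c->1 1a->0 1b->0 1c->2 2a->0 2b->2 2c->3 3a->2 3b->0 3c->0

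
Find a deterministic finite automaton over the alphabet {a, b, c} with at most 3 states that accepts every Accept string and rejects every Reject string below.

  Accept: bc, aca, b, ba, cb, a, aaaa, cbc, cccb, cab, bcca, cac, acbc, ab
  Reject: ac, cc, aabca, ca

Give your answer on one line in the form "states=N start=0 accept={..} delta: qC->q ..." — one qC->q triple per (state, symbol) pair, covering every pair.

Grow the machine one transition at a time. Run the examples from 0; the earliest place one falls off (shortest prefix, ties alphabetical) gets sent to the lowest-numbered state that keeps every Accept/Reject pair distinguishable — a pair clashes when both reach the same state with identical unread suffix — and to a fresh state only if none does.
a: 0a undefined. 0a->0: no, aca/ca meet in 0 with "ca" left. Open state 1: 0a->1.
b: 0b undefined. 0b->0: ok.
c: 0c undefined. 0c->0: no, bc/cc meet in 0. 0c->1: ok.
aa: 1a undefined. 1a->0: no, b/aabca meet in 0. 1a->1: no, bc/ca meet in 1. Open state 2: 1a->2.
ab: 1b undefined. 1b->0: ok.
ac: 1c undefined. 1c->0: no, b/ac meet in 0. 1c->1: no, bc/ac meet in 1. 1c->2: ok.
aaa: 2a undefined. 2a->0: ok.
aab: 2b undefined. 2b->0: ok.
cac: 2c undefined. 2c->0: ok.
All examples now run through 3 states with every (state, symbol) defined. Accept strings end in {0,1}, Reject strings end in {2}; accept={0,1}.

states=3 start=0 accept={0,1} delta: 0a->1 0b->0 0c->1 1a->2 1b->0 1c->2 2a->0 2b->0 2c->0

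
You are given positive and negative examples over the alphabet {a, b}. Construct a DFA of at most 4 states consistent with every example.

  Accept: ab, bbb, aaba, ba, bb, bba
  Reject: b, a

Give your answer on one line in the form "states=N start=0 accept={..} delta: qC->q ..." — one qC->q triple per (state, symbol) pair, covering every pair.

states=3 start=0 accept={0,2} delta: 0a->1 0b->1 1a->0 1b->2 2a->0 2b->0

Grow the machine one transition at a time. Run the examples from 0; the earliest place one falls off (shortest prefix, ties alphabetical) gets sent to the lowest-numbered state that keeps every Accept/Reject pair distinguishable — a pair clashes when both reach the same state with identical unread suffix — and to a fresh state only if none does.
a: 0a undefined. 0a->0: no, ab/b meet in 0 with "b" left. Open state 1: 0a->1.
b: 0b undefined. 0b->0: no, bbb/b meet in 0. 0b->1: ok.
aa: 1a undefined. 1a->0: ok.
ab: 1b undefined. 1b->0: no, bbb/b meet in 1. 1b->1: no, ab/b meet in 1. Open state 2: 1b->2.
bba: 2a undefined. 2a->0: ok.
bbb: 2b undefined. 2b->0: ok.
All examples now run through 3 states with every (state, symbol) defined. Accept strings end in {0,2}, Reject strings end in {1}; accept={0,2}.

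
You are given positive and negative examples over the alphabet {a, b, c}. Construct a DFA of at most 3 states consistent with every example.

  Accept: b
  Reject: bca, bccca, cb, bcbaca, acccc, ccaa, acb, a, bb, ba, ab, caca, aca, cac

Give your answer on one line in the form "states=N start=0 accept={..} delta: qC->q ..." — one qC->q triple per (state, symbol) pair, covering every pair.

states=3 start=0 accept={2} delta: 0a->1 0b->2 0c->1 1a->0 1b->0 1c->1 2a->0 2b->0 2c->0

Grow the machine one transition at a time. Run the examples from 0; the earliest place one falls off (shortest prefix, ties alphabetical) gets sent to the lowest-numbered state that keeps every Accept/Reject pair distinguishable — a pair clashes when both reach the same state with identical unread suffix — and to a fresh state only if none does.
a: 0a undefined. 0a->0: no, b/ab meet in 0 with "b" left. Open state 1: 0a->1.
b: 0b undefined. 0b->0: no, b/bb meet in 0. 0b->1: no, b/a meet in 1. Open state 2: 0b->2.
c: 0c undefined. 0c->0: no, b/cb meet in 2. 0c->1: ok.
ab: 1b undefined. 1b->0: ok.
ac: 1c undefined. 1c->0: no, b/acb meet in 2. 1c->1: ok.
ba: 2a undefined. 2a->0: ok.
bb: 2b undefined. 2b->0: ok.
bc: 2c undefined. 2c->0: ok.
ca: 1a undefined. 1a->0: ok.
All examples now run through 3 states with every (state, symbol) defined. Accept strings end in {2}, Reject strings end in {0,1}; accept={2}.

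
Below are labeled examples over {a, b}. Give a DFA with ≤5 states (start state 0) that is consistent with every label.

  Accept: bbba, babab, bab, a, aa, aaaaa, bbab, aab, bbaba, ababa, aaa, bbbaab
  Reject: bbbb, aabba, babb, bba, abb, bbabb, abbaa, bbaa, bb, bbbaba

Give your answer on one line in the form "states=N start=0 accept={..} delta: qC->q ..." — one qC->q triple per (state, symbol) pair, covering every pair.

Fold the examples into a partial DFA from state 0: repeatedly fix the first undefined (state, symbol) met by the shortest-then-alphabetical prefix, trying targets in increasing order and rejecting any under which an Accept and a Reject string meet in one state with the same remainder; add a state when all current targets are rejected. Accepting states are where Accept strings end.
a: 0a undefined. 0a->0: ok.
b: 0b undefined. 0b->0: no, bbba/bbbb meet in 0. Open state 1: 0b->1.
ba: 1a undefined. 1a->0: ok.
bb: 1b undefined. 1b->0: no, bbba/bbbb meet in 0. 1b->1: no, bbba/aabba meet in 0. Open state 2: 1b->2.
bba: 2a undefined. 2a->0: no, a/aabba meet in 0. 2a->1: no, babab/aabba meet in 1. 2a->2: ok.
bbb: 2b undefined. 2b->0: no, bbba/bbbaba meet in 0. 2b->1: no, bbba/bbbaba meet in 0. 2b->2: no, bbba/bbbb meet in 2. Open state 3: 2b->3.
bbba: 3a undefined. 3a->0: no, bbba/bbbaba meet in 0. 3a->1: ok.
bbbb: 3b undefined. 3b->0: no, a/bbbb meet in 0. 3b->1: no, bbba/bbbb meet in 1. 3b->2: ok.
All examples now run through 4 states with every (state, symbol) defined. Accept strings end in {0,1,3}, Reject strings end in {2}; accept={0,1,3}.

states=4 start=0 accept={0,1,3} delta: 0a->0 0b->1 1a->0 1b->2 2a->2 2b->3 3a->1 3b->2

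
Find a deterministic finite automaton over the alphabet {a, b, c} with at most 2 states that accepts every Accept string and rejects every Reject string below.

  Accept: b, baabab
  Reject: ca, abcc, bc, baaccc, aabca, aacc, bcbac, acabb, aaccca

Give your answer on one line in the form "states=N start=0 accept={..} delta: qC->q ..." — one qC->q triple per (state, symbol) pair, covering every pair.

Grow the machine one transition at a time. Run the examples from 0; the earliest place one falls off (shortest prefix, ties alphabetical) gets sent to the lowest-numbered state that keeps every Accept/Reject pair distinguishable — a pair clashes when both reach the same state with identical unread suffix — and to a fresh state only if none does.
a: 0a undefined. 0a->0: ok.
b: 0b undefined. 0b->0: ok.
c: 0c undefined. 0c->0: no, b/ca meet in 0. Open state 1: 0c->1.
ca: 1a undefined. 1a->0: no, b/ca meet in 0. 1a->1: ok.
bcb: 1b undefined. 1b->0: no, b/acabb meet in 0. 1b->1: ok.
aacc: 1c undefined. 1c->0: no, b/abcc meet in 0. 1c->1: ok.
All examples now run through 2 states with every (state, symbol) defined. Accept strings end in {0}, Reject strings end in {1}; accept={0}.

states=2 start=0 accept={0} delta: 0a->0 0b->0 0c->1 1a->1 1b->1 1c->1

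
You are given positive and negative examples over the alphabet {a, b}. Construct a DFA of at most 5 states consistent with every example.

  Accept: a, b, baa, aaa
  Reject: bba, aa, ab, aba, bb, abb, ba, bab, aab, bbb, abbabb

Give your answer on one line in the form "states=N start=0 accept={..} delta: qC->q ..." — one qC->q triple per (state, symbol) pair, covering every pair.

states=4 start=0 accept={0,1} delta: 0a->1 0b->1 1a->2 1b->3 2a->0 2b->2 3a->2 3b->2

Fold the examples into a partial DFA from state 0: repeatedly fix the first undefined (state, symbol) met by the shortest-then-alphabetical prefix, trying targets in increasing order and rejecting any under which an Accept and a Reject string meet in one state with the same remainder; add a state when all current targets are rejected. Accepting states are where Accept strings end.
a: 0a undefined. 0a->0: no, a/aa meet in 0. Open state 1: 0a->1.
b: 0b undefined. 0b->0: no, a/bba meet in 1. 0b->1: ok.
aa: 1a undefined. 1a->0: no, a/bab meet in 1. 1a->1: no, a/aa meet in 1. Open state 2: 1a->2.
ab: 1b undefined. 1b->0: no, a/bba meet in 1. 1b->1: no, a/ab meet in 1. 1b->2: no, baa/bba meet in 2 with "a" left. Open state 3: 1b->3.
aaa: 2a undefined. 2a->0: ok.
aab: 2b undefined. 2b->0: no, baa/bab meet in 0. 2b->1: no, a/bab meet in 1. 2b->2: ok.
aba: 3a undefined. 3a->0: no, baa/bba meet in 0. 3a->1: no, a/bba meet in 1. 3a->2: ok.
abb: 3b undefined. 3b->0: no, baa/abb meet in 0. 3b->1: no, a/abb meet in 1. 3b->2: ok.
All examples now run through 4 states with every (state, symbol) defined. Accept strings end in {0,1}, Reject strings end in {2,3}; accept={0,1}.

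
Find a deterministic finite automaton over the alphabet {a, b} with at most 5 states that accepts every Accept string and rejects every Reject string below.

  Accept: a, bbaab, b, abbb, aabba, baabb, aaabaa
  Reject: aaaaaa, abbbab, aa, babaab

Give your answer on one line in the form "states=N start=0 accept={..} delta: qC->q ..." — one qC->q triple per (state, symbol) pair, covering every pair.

State merging on the prefix tree: take the shortest (then alphabetical) example prefix whose next move is undefined and point that move at state 0, else 1, else 2, ...; a target is out if some Accept/Reject pair would then sit in one state with the same input left (inseparable). If every existing state is out, open a new one.
a: 0a undefined. 0a->0: no, a/aaaaaa meet in 0. Open state 1: 0a->1.
b: 0b undefined. 0b->0: ok.
aa: 1a undefined. 1a->0: no, bbaab/aaaaaa meet in 0. 1a->1: no, a/aaaaaa meet in 1. Open state 2: 1a->2.
ab: 1b undefined. 1b->0: no, bbaab/babaab meet in 2 with "b" left. 1b->1: no, bbaab/abbbab meet in 2 with "b" left. 1b->2: ok.
aaa: 2a undefined. 2a->0: no, b/aaaaaa meet in 0. 2a->1: no, bbaab/babaab meet in 2 with "b" left. 2a->2: no, bbaab/babaab meet in 2 with "b" left. Open state 3: 2a->3.
aab: 2b undefined. 2b->0: ok.
aaaa: 3a undefined. 3a->0: no, bbaab/babaab meet in 0. 3a->1: ok.
aaab: 3b undefined. 3b->0: no, aaabaa/abbbab meet in 2. 3b->1: no, aaabaa/aaaaaa meet in 3. 3b->2: ok.
All examples now run through 4 states with every (state, symbol) defined. Accept strings end in {0,1}, Reject strings end in {2,3}; accept={0,1}.

states=4 start=0 accept={0,1} delta: 0a->1 0b->0 1a->2 1b->2 2a->3 2b->0 3a->1 3b->2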